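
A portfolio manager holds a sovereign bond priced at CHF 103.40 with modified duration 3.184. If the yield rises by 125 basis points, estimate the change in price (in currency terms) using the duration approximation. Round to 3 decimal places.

Duration approximation: ΔP/P ≈ -D_mod · Δy = -3.184 × (+0.0125) = -0.039800.
ΔP ≈ 103.40 × (-0.039800) = -4.11532.

-CHF 4.115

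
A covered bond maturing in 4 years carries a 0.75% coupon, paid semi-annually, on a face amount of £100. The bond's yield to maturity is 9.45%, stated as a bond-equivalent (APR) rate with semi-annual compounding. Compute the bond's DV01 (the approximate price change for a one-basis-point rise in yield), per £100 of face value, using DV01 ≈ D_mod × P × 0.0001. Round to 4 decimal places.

Periodic yield y = 0.04725.
  t   CF        PV=CF/(1+0.04725)^t    t·PV
  1        0.375         0.3581         0.3581
  2        0.375         0.3419         0.6838
  3        0.375         0.3265         0.9795
  4        0.375         0.3118         1.2471
  5        0.375         0.2977         1.4885
  6        0.375         0.2843         1.7056
  7        0.375         0.2714         1.9001
  8      100.375        69.3781       555.0251
  Σ                     71.5698       563.3878
P = 71.5698; D_Mac = 7.87186 half-year periods = 3.93593 yrs; D_mod = 3.75835 yrs.
DV01 ≈ 3.75835 × 71.5698 × 0.0001 = 0.026898.

£0.0269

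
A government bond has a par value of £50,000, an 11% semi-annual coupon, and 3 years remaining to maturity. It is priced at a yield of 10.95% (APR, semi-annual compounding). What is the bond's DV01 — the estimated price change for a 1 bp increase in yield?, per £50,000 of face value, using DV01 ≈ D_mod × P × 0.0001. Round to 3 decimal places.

£12.509

Periodic yield y = 0.05475.
  t   CF        PV=CF/(1+0.05475)^t    t·PV
  1     2,750.00     2,607.2529     2,607.2529
  2     2,750.00     2,471.9155     4,943.8311
  3     2,750.00     2,343.6033     7,030.8098
  4     2,750.00     2,221.9514     8,887.8056
  5     2,750.00     2,106.6143    10,533.0714
  6    52,750.00    38,311.1563   229,866.9376
  Σ                 50,062.4936   263,869.7084
P = 50,062.4936; D_Mac = 5.27081 half-year periods = 2.63540 yrs; D_mod = 2.49860 yrs.
DV01 ≈ 2.49860 × 50,062.4936 × 0.0001 = 12.508638.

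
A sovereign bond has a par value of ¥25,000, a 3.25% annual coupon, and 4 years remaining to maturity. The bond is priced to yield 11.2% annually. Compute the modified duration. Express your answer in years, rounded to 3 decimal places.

Periodic yield y = 0.112. First find Macaulay duration:
  t   CF        PV=CF/(1+0.112)^t    t·PV
  1       812.50       730.6655       730.6655
  2       812.50       657.0733     1,314.1465
  3       812.50       590.8932     1,772.6797
  4    25,812.50    16,881.4956    67,525.9824
  Σ                 18,860.1276    71,343.4741
P = 18,860.1276; Macaulay duration = 71,343.4741 / 18,860.1276 = 3.78277 years.
Modified duration = D_Mac / (1 + y) = 3.78277 / 1.112 = 3.40177 years.

3.402 years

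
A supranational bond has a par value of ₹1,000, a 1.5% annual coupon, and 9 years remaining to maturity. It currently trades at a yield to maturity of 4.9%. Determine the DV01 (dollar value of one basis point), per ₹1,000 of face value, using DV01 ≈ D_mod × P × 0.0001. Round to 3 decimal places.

Periodic yield y = 0.049.
  t   CF        PV=CF/(1+0.049)^t    t·PV
  1        15.00        14.2993        14.2993
  2        15.00        13.6314        27.2628
  3        15.00        12.9947        38.9840
  4        15.00        12.3877        49.5506
  5        15.00        11.8090        59.0451
  6        15.00        11.2574        67.5444
  7        15.00        10.7316        75.1209
  8        15.00        10.2303        81.8422
  9     1,015.00       659.9129     5,939.2165
  Σ                    757.2543     6,352.8659
P = 757.2543; D_Mac = 8.38934 yrs; D_mod = 7.99747 yrs.
DV01 ≈ 7.99747 × 757.2543 × 0.0001 = 0.605612.

₹0.606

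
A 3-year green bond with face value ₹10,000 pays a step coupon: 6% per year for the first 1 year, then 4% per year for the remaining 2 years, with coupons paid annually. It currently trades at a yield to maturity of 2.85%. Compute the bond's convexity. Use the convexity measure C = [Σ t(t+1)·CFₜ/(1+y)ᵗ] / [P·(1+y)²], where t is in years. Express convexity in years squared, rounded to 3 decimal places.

With y = 0.0285:
  t   CF        PV=CF/(1+0.0285)^t    t·PV        t(t+1)·PV
  1       600.00       583.3738       583.3738       1,166.7477
  2       400.00       378.1389       756.2779       2,268.8336
  3    10,400.00     9,559.1759    28,677.5276     114,710.1103
  Σ                 10,520.6886    30,017.1793     118,145.6916
P = 10,520.6886.
Convexity = Σ t(t+1)·PV / [P·(1+y)²] = 118,145.6916 / (10,520.6886 × 1.057812) = 10.61610.

10.616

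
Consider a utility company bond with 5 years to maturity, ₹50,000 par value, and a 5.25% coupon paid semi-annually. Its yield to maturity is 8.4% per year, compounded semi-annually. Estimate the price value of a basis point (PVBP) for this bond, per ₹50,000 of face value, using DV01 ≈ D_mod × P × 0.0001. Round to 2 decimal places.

Periodic yield y = 0.042.
  t   CF        PV=CF/(1+0.042)^t    t·PV
  1     1,312.50     1,259.5969     1,259.5969
  2     1,312.50     1,208.8262     2,417.6525
  3     1,312.50     1,160.1019     3,480.3058
  4     1,312.50     1,113.3416     4,453.3664
  5     1,312.50     1,068.4660     5,342.3301
  6     1,312.50     1,025.3993     6,152.3955
  7     1,312.50       984.0684     6,888.4787
  8     1,312.50       944.4034     7,555.2275
  9     1,312.50       906.3373     8,157.0355
  10   51,312.50    34,005.2510   340,052.5100
  Σ                 43,675.7921   385,758.8990
P = 43,675.7921; D_Mac = 8.83233 half-year periods = 4.41616 yrs; D_mod = 4.23816 yrs.
DV01 ≈ 4.23816 × 43,675.7921 × 0.0001 = 18.510504.

₹18.51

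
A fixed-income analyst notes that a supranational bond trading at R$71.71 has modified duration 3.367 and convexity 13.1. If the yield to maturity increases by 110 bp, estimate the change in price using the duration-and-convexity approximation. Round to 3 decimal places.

Duration effect: -D_mod·Δy = -3.367 × (+0.011) = -0.037037
Convexity effect: ½·C·(Δy)² = 0.5 × 13.1 × (0.011)² = +0.00079255
ΔP/P ≈ -0.037037 + 0.00079255 = -0.03624445
ΔP ≈ 71.71 × (-0.03624445) = -2.5990895095.

-R$2.599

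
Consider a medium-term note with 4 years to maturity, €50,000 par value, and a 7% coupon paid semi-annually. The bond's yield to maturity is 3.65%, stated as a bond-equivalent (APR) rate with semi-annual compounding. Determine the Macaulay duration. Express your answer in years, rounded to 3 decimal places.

Periodic yield y = 0.01825. Discount each cash flow and weight by its period:
  t   CF        PV=CF/(1+0.01825)^t    t·PV
  1     1,750.00     1,718.6349     1,718.6349
  2     1,750.00     1,687.8320     3,375.6640
  3     1,750.00     1,657.5811     4,972.7434
  4     1,750.00     1,627.8725     6,511.4898
  5     1,750.00     1,598.6962     7,993.4812
  6     1,750.00     1,570.0430     9,420.2578
  7     1,750.00     1,541.9032    10,793.3226
  8    51,750.00    44,779.0632   358,232.5059
  Σ                 56,181.6261   403,018.0995
Price P = Σ PV = 56,181.6261.
Macaulay duration = Σ(t·PV) / P = 403,018.0995 / 56,181.6261 = 7.17349 half-year periods.
In years: 7.17349 / 2 = 3.58674 years.

3.587 years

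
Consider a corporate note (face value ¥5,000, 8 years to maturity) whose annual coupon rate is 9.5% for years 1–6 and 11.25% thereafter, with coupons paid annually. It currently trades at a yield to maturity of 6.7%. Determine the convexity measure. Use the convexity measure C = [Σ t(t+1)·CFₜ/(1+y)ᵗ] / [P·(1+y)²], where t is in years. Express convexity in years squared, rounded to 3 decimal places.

43.912

With y = 0.067:
  t   CF        PV=CF/(1+0.067)^t    t·PV        t(t+1)·PV
  1       475.00       445.1734       445.1734         890.3468
  2       475.00       417.2197       834.4393       2,503.3180
  3       475.00       391.0212     1,173.0637       4,692.2549
  4       475.00       366.4679     1,465.8716       7,329.3579
  5       475.00       343.4563     1,717.2816      10,303.6896
  6       475.00       321.8897     1,931.3383      13,519.3678
  7       562.50       357.2495     2,500.7463      20,005.9702
  8     5,562.50     3,310.9656    26,487.7248     238,389.5232
  Σ                  5,953.4433    36,555.6390     297,633.8284
P = 5,953.4433.
Convexity = Σ t(t+1)·PV / [P·(1+y)²] = 297,633.8284 / (5,953.4433 × 1.138489) = 43.91220.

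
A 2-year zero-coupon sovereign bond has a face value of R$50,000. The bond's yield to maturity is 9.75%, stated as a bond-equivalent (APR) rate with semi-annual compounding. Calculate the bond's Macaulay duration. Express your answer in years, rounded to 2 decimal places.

A zero-coupon bond has a single cash flow at maturity, so its Macaulay duration equals its maturity: 2 years.
(Equivalently: 4 semi-annual periods ÷ 2 = 2 years.)

2.00 years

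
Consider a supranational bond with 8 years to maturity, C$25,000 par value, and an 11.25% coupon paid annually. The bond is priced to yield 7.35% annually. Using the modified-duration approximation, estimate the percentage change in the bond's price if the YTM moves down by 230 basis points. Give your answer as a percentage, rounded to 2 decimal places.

Periodic yield y = 0.0735. Modified duration first:
  t   CF        PV=CF/(1+0.0735)^t    t·PV
  1     2,812.50     2,619.9348     2,619.9348
  2     2,812.50     2,440.5541     4,881.1081
  3     2,812.50     2,273.4551     6,820.3654
  4     2,812.50     2,117.7970     8,471.1881
  5     2,812.50     1,972.7965     9,863.9825
  6     2,812.50     1,837.7238    11,026.3428
  7     2,812.50     1,711.8992    11,983.2944
  8    27,812.50    15,769.7075   126,157.6600
  Σ                 30,743.8680   181,823.8761
P = 30,743.8680; D_Mac = 5.91415 yrs; D_mod = 5.91415/(1+0.0735) = 5.50922 yrs.
ΔP/P ≈ -D_mod · Δy = -5.50922 × (-0.023) = +0.126712 = +12.6712%.

+12.67%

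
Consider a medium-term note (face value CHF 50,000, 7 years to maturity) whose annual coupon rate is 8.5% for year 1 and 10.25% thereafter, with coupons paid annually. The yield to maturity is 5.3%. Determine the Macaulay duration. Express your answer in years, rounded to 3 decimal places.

5.594 years

Periodic yield y = 0.053. Discount each cash flow and weight by its year:
  t   CF        PV=CF/(1+0.053)^t    t·PV
  1     4,250.00     4,036.0874     4,036.0874
  2     5,125.00     4,622.0765     9,244.1530
  3     5,125.00     4,389.4364    13,168.3091
  4     5,125.00     4,168.5056    16,674.0222
  5     5,125.00     3,958.6947    19,793.4737
  6     5,125.00     3,759.4442    22,556.6652
  7    55,125.00    38,401.6605   268,811.6237
  Σ                 63,335.9052   354,284.3342
Price P = Σ PV = 63,335.9052.
Macaulay duration = Σ(t·PV) / P = 354,284.3342 / 63,335.9052 = 5.59374 years.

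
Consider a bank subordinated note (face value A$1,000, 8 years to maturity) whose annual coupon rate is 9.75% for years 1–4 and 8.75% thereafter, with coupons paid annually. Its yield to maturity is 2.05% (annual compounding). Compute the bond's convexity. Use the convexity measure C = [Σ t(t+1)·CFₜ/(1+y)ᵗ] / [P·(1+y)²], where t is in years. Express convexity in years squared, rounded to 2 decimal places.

50.34

With y = 0.0205:
  t   CF        PV=CF/(1+0.0205)^t    t·PV        t(t+1)·PV
  1        97.50        95.5414        95.5414         191.0828
  2        97.50        93.6221       187.2443         561.7329
  3        97.50        91.7414       275.2243       1,100.8974
  4        97.50        89.8985       359.5941       1,797.9706
  5        87.50        79.0575       395.2874       2,371.7246
  6        87.50        77.4694       464.8162       3,253.7133
  7        87.50        75.9131       531.3920       4,251.1362
  8     1,087.50       924.5389     7,396.3113      66,566.8015
  Σ                  1,527.7824     9,705.4111      80,095.0592
P = 1,527.7824.
Convexity = Σ t(t+1)·PV / [P·(1+y)²] = 80,095.0592 / (1,527.7824 × 1.041420) = 50.34058.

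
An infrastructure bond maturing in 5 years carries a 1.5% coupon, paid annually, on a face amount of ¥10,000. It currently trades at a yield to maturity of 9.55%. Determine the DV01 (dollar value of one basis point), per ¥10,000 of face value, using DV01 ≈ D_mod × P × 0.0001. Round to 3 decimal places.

Periodic yield y = 0.0955.
  t   CF        PV=CF/(1+0.0955)^t    t·PV
  1       150.00       136.9238       136.9238
  2       150.00       124.9875       249.9750
  3       150.00       114.0917       342.2751
  4       150.00       104.1458       416.5832
  5    10,150.00     6,432.8605    32,164.3024
  Σ                  6,913.0093    33,310.0595
P = 6,913.0093; D_Mac = 4.81846 yrs; D_mod = 4.39841 yrs.
DV01 ≈ 4.39841 × 6,913.0093 × 0.0001 = 3.040626.

¥3.041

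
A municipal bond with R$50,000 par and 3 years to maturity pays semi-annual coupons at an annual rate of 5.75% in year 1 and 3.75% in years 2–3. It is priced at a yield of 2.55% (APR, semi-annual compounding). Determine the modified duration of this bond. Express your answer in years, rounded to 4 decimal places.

Periodic yield y = 0.01275. First find Macaulay duration:
  t   CF        PV=CF/(1+0.01275)^t    t·PV
  1     1,437.50     1,419.4026     1,419.4026
  2     1,437.50     1,401.5331     2,803.0661
  3       937.50       902.5360     2,707.6079
  4       937.50       891.1735     3,564.6940
  5       937.50       879.9541     4,399.7705
  6    50,937.50    47,208.9254   283,253.5525
  Σ                 52,703.5247   298,148.0937
P = 52,703.5247; Macaulay duration = 298,148.0937 / 52,703.5247 = 5.65708 half-year periods = 2.82854 years.
Modified duration = D_Mac / (1 + y) = 2.82854 / 1.01275 = 2.79293 years.

2.7929 years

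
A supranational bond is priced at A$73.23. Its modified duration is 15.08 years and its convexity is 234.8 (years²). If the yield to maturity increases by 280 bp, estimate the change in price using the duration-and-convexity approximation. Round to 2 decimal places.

-A$24.18

Duration effect: -D_mod·Δy = -15.08 × (+0.028) = -0.422240
Convexity effect: ½·C·(Δy)² = 0.5 × 234.8 × (0.028)² = +0.0920416
ΔP/P ≈ -0.422240 + 0.0920416 = -0.3301984
ΔP ≈ 73.23 × (-0.3301984) = -24.180428832.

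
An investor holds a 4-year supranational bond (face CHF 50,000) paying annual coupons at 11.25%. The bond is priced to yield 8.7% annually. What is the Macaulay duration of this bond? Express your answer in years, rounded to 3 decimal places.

Periodic yield y = 0.087. Discount each cash flow and weight by its year:
  t   CF        PV=CF/(1+0.087)^t    t·PV
  1     5,625.00     5,174.7930     5,174.7930
  2     5,625.00     4,760.6191     9,521.2383
  3     5,625.00     4,379.5944    13,138.7833
  4    55,625.00    39,842.9831   159,371.9326
  Σ                 54,157.9897   187,206.7471
Price P = Σ PV = 54,157.9897.
Macaulay duration = Σ(t·PV) / P = 187,206.7471 / 54,157.9897 = 3.45668 years.

3.457 years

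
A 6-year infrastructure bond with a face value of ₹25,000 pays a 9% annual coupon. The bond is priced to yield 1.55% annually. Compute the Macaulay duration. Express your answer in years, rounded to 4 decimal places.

Periodic yield y = 0.0155. Discount each cash flow and weight by its year:
  t   CF        PV=CF/(1+0.0155)^t    t·PV
  1     2,250.00     2,215.6573     2,215.6573
  2     2,250.00     2,181.8388     4,363.6776
  3     2,250.00     2,148.5365     6,445.6095
  4     2,250.00     2,115.7425     8,462.9699
  5     2,250.00     2,083.4490    10,417.2451
  6    27,250.00    24,847.7426   149,086.4558
  Σ                 35,592.9668   180,991.6153
Price P = Σ PV = 35,592.9668.
Macaulay duration = Σ(t·PV) / P = 180,991.6153 / 35,592.9668 = 5.08504 years.

5.0850 years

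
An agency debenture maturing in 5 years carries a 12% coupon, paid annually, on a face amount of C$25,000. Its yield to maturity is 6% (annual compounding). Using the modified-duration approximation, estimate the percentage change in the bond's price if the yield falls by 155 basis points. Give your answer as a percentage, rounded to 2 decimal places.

+6.06%

Periodic yield y = 0.06. Modified duration first:
  t   CF        PV=CF/(1+0.06)^t    t·PV
  1     3,000.00     2,830.1887     2,830.1887
  2     3,000.00     2,669.9893     5,339.9786
  3     3,000.00     2,518.8578     7,556.5735
  4     3,000.00     2,376.2810     9,505.1240
  5    28,000.00    20,923.2288   104,616.1442
  Σ                 31,318.5457   129,848.0090
P = 31,318.5457; D_Mac = 4.14604 yrs; D_mod = 4.14604/(1+0.06) = 3.91136 yrs.
ΔP/P ≈ -D_mod · Δy = -3.91136 × (-0.0155) = +0.060626 = +6.0626%.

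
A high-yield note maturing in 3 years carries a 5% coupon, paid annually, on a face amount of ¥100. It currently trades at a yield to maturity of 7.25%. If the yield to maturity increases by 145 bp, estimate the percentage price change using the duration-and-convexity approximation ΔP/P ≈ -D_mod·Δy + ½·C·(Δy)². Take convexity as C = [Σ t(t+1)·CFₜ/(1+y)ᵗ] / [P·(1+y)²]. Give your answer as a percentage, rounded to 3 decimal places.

With y = 0.0725:
  t   CF        PV=CF/(1+0.0725)^t    t·PV        t(t+1)·PV
  1         5.00         4.6620         4.6620           9.3240
  2         5.00         4.3469         8.6937          26.0811
  3       105.00        85.1133       255.3399       1,021.3595
  Σ                     94.1222       268.6956       1,056.7647
P = 94.1222; D_Mac = 2.85475 yrs; D_mod = 2.66178 yrs; C = 9.76094.
Duration effect: -2.66178 × (+0.0145) = -0.038596
Convexity effect: 0.5 × 9.76094 × (0.0145)² = +0.0010261
ΔP/P ≈ -0.038596 + 0.0010261 = -0.037570 = -3.7570%.

-3.757%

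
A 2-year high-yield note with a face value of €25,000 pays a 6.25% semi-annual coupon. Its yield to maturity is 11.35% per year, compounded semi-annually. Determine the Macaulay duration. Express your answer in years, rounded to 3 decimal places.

Periodic yield y = 0.05675. Discount each cash flow and weight by its period:
  t   CF        PV=CF/(1+0.05675)^t    t·PV
  1       781.25       739.2950       739.2950
  2       781.25       699.5931     1,399.1862
  3       781.25       662.0233     1,986.0698
  4    25,781.25    20,673.5445    82,694.1782
  Σ                 22,774.4559    86,818.7292
Price P = Σ PV = 22,774.4559.
Macaulay duration = Σ(t·PV) / P = 86,818.7292 / 22,774.4559 = 3.81211 half-year periods.
In years: 3.81211 / 2 = 1.90605 years.

1.906 years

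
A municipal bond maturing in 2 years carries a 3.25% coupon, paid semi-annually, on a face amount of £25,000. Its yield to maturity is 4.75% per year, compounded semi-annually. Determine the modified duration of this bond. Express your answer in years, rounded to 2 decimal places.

1.91 years

Periodic yield y = 0.02375. First find Macaulay duration:
  t   CF        PV=CF/(1+0.02375)^t    t·PV
  1       406.25       396.8254       396.8254
  2       406.25       387.6194       775.2389
  3       406.25       378.6270     1,135.8811
  4    25,406.25    23,129.4288    92,517.7153
  Σ                 24,292.5007    94,825.6607
P = 24,292.5007; Macaulay duration = 94,825.6607 / 24,292.5007 = 3.90350 half-year periods = 1.95175 years.
Modified duration = D_Mac / (1 + y) = 1.95175 / 1.02375 = 1.90647 years.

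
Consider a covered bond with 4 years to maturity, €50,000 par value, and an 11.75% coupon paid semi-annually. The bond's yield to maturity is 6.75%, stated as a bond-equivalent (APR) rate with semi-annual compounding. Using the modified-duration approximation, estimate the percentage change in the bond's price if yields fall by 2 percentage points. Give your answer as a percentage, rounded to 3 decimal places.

Periodic yield y = 0.03375. Modified duration first:
  t   CF        PV=CF/(1+0.03375)^t    t·PV
  1     2,937.50     2,841.5961     2,841.5961
  2     2,937.50     2,748.8233     5,497.6467
  3     2,937.50     2,659.0794     7,977.2382
  4     2,937.50     2,572.2655    10,289.0618
  5     2,937.50     2,488.2858    12,441.4290
  6     2,937.50     2,407.0479    14,442.2876
  7     2,937.50     2,328.4623    16,299.2364
  8    52,937.50    40,591.8876   324,735.1007
  Σ                 58,637.4480   394,523.5966
P = 58,637.4480; D_Mac = 6.72818 half-year periods = 3.36409 yrs; D_mod = 3.36409/(1+0.03375) = 3.25426 yrs.
ΔP/P ≈ -D_mod · Δy = -3.25426 × (-0.02) = +0.065085 = +6.5085%.

+6.509%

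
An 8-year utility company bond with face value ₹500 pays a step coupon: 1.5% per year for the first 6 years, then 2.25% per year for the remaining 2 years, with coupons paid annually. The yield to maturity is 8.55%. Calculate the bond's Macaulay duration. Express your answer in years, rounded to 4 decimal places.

7.4506 years

Periodic yield y = 0.0855. Discount each cash flow and weight by its year:
  t   CF        PV=CF/(1+0.0855)^t    t·PV
  1         7.50         6.9093         6.9093
  2         7.50         6.3650        12.7301
  3         7.50         5.8637        17.5911
  4         7.50         5.4018        21.6074
  5         7.50         4.9764        24.8818
  6         7.50         4.5844        27.5064
  7        11.25         6.3350        44.3447
  8       511.25       265.2129     2,121.7035
  Σ                    305.6485     2,277.2742
Price P = Σ PV = 305.6485.
Macaulay duration = Σ(t·PV) / P = 2,277.2742 / 305.6485 = 7.45063 years.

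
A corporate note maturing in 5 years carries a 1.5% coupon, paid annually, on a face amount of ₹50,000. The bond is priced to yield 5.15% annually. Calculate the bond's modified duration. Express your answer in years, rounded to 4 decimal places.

Periodic yield y = 0.0515. First find Macaulay duration:
  t   CF        PV=CF/(1+0.0515)^t    t·PV
  1       750.00       713.2668       713.2668
  2       750.00       678.3326     1,356.6653
  3       750.00       645.1095     1,935.3285
  4       750.00       613.5135     2,454.0542
  5    50,750.00    39,481.1379   197,405.6897
  Σ                 42,131.3604   203,865.0043
P = 42,131.3604; Macaulay duration = 203,865.0043 / 42,131.3604 = 4.83879 years.
Modified duration = D_Mac / (1 + y) = 4.83879 / 1.0515 = 4.60180 years.

4.6018 years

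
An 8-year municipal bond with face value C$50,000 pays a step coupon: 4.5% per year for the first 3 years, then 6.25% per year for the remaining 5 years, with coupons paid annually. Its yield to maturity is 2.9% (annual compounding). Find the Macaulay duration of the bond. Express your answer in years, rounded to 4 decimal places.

6.8963 years

Periodic yield y = 0.029. Discount each cash flow and weight by its year:
  t   CF        PV=CF/(1+0.029)^t    t·PV
  1     2,250.00     2,186.5889     2,186.5889
  2     2,250.00     2,124.9649     4,249.9299
  3     2,250.00     2,065.0777     6,195.2331
  4     3,125.00     2,787.3309    11,149.3234
  5     3,125.00     2,708.7763    13,543.8817
  6     3,125.00     2,632.4357    15,794.6142
  7     3,125.00     2,558.2466    17,907.7259
  8    53,125.00    42,264.5204   338,116.1631
  Σ                 59,327.9414   409,143.4602
Price P = Σ PV = 59,327.9414.
Macaulay duration = Σ(t·PV) / P = 409,143.4602 / 59,327.9414 = 6.89630 years.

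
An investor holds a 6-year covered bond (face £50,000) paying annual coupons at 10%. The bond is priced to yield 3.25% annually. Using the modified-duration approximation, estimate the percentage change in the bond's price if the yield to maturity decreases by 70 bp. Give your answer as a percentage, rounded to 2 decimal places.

Periodic yield y = 0.0325. Modified duration first:
  t   CF        PV=CF/(1+0.0325)^t    t·PV
  1     5,000.00     4,842.6150     4,842.6150
  2     5,000.00     4,690.1840     9,380.3681
  3     5,000.00     4,542.5511    13,627.6534
  4     5,000.00     4,399.5652    17,598.2610
  5     5,000.00     4,261.0801    21,305.4007
  6    55,000.00    45,396.4955   272,378.9729
  Σ                 68,132.4910   339,133.2711
P = 68,132.4910; D_Mac = 4.97756 yrs; D_mod = 4.97756/(1+0.0325) = 4.82088 yrs.
ΔP/P ≈ -D_mod · Δy = -4.82088 × (-0.007) = +0.033746 = +3.3746%.

+3.37%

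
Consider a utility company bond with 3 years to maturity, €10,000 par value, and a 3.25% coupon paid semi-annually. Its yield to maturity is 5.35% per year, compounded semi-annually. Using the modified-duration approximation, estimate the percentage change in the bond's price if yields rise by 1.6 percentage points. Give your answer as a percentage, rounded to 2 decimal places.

-4.49%

Periodic yield y = 0.02675. Modified duration first:
  t   CF        PV=CF/(1+0.02675)^t    t·PV
  1       162.50       158.2664       158.2664
  2       162.50       154.1430       308.2861
  3       162.50       150.1271       450.3814
  4       162.50       146.2159       584.8635
  5       162.50       142.4065       712.0325
  6    10,162.50     8,673.8576    52,043.1458
  Σ                  9,425.0166    54,256.9757
P = 9,425.0166; D_Mac = 5.75670 half-year periods = 2.87835 yrs; D_mod = 2.87835/(1+0.02675) = 2.80336 yrs.
ΔP/P ≈ -D_mod · Δy = -2.80336 × (+0.016) = -0.044854 = -4.4854%.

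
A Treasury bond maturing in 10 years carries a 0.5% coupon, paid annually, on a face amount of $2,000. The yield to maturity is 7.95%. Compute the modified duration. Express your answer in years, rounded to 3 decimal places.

Periodic yield y = 0.0795. First find Macaulay duration:
  t   CF        PV=CF/(1+0.0795)^t    t·PV
  1        10.00         9.2635         9.2635
  2        10.00         8.5813        17.1627
  3        10.00         7.9494        23.8481
  4        10.00         7.3639        29.4557
  5        10.00         6.8216        34.1080
  6        10.00         6.3192        37.9154
  7        10.00         5.8538        40.9769
  8        10.00         5.4227        43.3819
  9        10.00         5.0234        45.2104
  10    2,010.00       935.3402     9,353.4018
  Σ                    997.9392     9,634.7245
P = 997.9392; Macaulay duration = 9,634.7245 / 997.9392 = 9.65462 years.
Modified duration = D_Mac / (1 + y) = 9.65462 / 1.0795 = 8.94360 years.

8.944 years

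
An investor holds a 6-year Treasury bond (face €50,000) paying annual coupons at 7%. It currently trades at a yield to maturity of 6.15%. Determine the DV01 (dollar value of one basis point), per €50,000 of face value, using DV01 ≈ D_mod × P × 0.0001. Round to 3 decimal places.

Periodic yield y = 0.0615.
  t   CF        PV=CF/(1+0.0615)^t    t·PV
  1     3,500.00     3,297.2209     3,297.2209
  2     3,500.00     3,106.1902     6,212.3804
  3     3,500.00     2,926.2272     8,778.6817
  4     3,500.00     2,756.6908    11,026.7630
  5     3,500.00     2,596.9767    12,984.8835
  6    53,500.00    37,396.7440   224,380.4638
  Σ                 52,080.0498   266,680.3934
P = 52,080.0498; D_Mac = 5.12059 yrs; D_mod = 4.82392 yrs.
DV01 ≈ 4.82392 × 52,080.0498 × 0.0001 = 25.122976.

€25.123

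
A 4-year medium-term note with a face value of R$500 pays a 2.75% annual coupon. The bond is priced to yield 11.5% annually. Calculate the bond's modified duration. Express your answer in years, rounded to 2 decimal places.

3.42 years

Periodic yield y = 0.115. First find Macaulay duration:
  t   CF        PV=CF/(1+0.115)^t    t·PV
  1        13.75        12.3318        12.3318
  2        13.75        11.0599        22.1199
  3        13.75         9.9192        29.7577
  4       513.75       332.3934     1,329.5735
  Σ                    365.7044     1,393.7829
P = 365.7044; Macaulay duration = 1,393.7829 / 365.7044 = 3.81123 years.
Modified duration = D_Mac / (1 + y) = 3.81123 / 1.115 = 3.41814 years.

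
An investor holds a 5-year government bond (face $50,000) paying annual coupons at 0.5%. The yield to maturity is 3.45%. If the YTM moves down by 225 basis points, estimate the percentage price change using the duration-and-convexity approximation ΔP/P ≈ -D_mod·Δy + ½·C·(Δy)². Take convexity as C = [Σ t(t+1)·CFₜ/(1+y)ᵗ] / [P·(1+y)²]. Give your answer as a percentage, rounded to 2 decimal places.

With y = 0.0345:
  t   CF        PV=CF/(1+0.0345)^t    t·PV        t(t+1)·PV
  1       250.00       241.6626       241.6626         483.3253
  2       250.00       233.6033       467.2066       1,401.6199
  3       250.00       225.8128       677.4383       2,709.7534
  4       250.00       218.2821       873.1282       4,365.6410
  5    50,250.00    42,411.4959   212,057.4797   1,272,344.8779
  Σ                 43,330.8567   214,316.9155   1,281,305.2176
P = 43,330.8567; D_Mac = 4.94606 yrs; D_mod = 4.78111 yrs; C = 27.63086.
Duration effect: -4.78111 × (-0.0225) = +0.107575
Convexity effect: 0.5 × 27.63086 × (-0.0225)² = +0.0069941
ΔP/P ≈ +0.107575 + 0.0069941 = +0.114569 = +11.4569%.

+11.46%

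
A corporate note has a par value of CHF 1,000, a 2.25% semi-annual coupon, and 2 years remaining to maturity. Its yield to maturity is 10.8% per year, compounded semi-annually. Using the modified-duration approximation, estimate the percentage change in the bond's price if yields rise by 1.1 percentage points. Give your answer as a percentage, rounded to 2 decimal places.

-2.05%

Periodic yield y = 0.054. Modified duration first:
  t   CF        PV=CF/(1+0.054)^t    t·PV
  1        11.25        10.6736        10.6736
  2        11.25        10.1268        20.2536
  3        11.25         9.6079        28.8238
  4     1,011.25       819.4002     3,277.6010
  Σ                    849.8086     3,337.3520
P = 849.8086; D_Mac = 3.92718 half-year periods = 1.96359 yrs; D_mod = 1.96359/(1+0.054) = 1.86299 yrs.
ΔP/P ≈ -D_mod · Δy = -1.86299 × (+0.011) = -0.020493 = -2.0493%.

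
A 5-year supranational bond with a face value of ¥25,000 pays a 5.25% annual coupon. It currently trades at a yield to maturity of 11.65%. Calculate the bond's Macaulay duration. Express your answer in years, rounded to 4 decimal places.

4.4478 years

Periodic yield y = 0.1165. Discount each cash flow and weight by its year:
  t   CF        PV=CF/(1+0.1165)^t    t·PV
  1     1,312.50     1,175.5486     1,175.5486
  2     1,312.50     1,052.8872     2,105.7745
  3     1,312.50       943.0248     2,829.0745
  4     1,312.50       844.6259     3,378.5037
  5    26,312.50    15,165.9101    75,829.5503
  Σ                 19,181.9966    85,318.4515
Price P = Σ PV = 19,181.9966.
Macaulay duration = Σ(t·PV) / P = 85,318.4515 / 19,181.9966 = 4.44784 years.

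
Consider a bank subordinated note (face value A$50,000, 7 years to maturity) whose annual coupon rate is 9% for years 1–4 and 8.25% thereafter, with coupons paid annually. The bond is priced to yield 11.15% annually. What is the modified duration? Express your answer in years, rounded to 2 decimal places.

Periodic yield y = 0.1115. First find Macaulay duration:
  t   CF        PV=CF/(1+0.1115)^t    t·PV
  1     4,500.00     4,048.5830     4,048.5830
  2     4,500.00     3,642.4498     7,284.8997
  3     4,500.00     3,277.0579     9,831.1737
  4     4,500.00     2,948.3202    11,793.2807
  5     4,125.00     2,431.5131    12,157.5656
  6     4,125.00     2,187.5962    13,125.5769
  7    54,125.00    25,824.4833   180,771.3828
  Σ                 44,360.0034   239,012.4624
P = 44,360.0034; Macaulay duration = 239,012.4624 / 44,360.0034 = 5.38802 years.
Modified duration = D_Mac / (1 + y) = 5.38802 / 1.1115 = 4.84752 years.

4.85 years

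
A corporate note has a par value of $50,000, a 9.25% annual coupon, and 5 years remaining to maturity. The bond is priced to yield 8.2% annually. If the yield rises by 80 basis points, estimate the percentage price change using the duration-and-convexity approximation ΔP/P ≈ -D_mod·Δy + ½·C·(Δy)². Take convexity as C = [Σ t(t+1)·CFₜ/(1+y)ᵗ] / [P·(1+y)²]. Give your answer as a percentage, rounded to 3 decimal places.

With y = 0.082:
  t   CF        PV=CF/(1+0.082)^t    t·PV        t(t+1)·PV
  1     4,625.00     4,274.4917     4,274.4917       8,548.9834
  2     4,625.00     3,950.5468     7,901.0937      23,703.2810
  3     4,625.00     3,651.1523    10,953.4570      43,813.8282
  4     4,625.00     3,374.4476    13,497.7906      67,488.9528
  5    54,625.00    36,834.5311   184,172.6557   1,105,035.9341
  Σ                 52,085.1696   220,799.4887   1,248,590.9795
P = 52,085.1696; D_Mac = 4.23920 yrs; D_mod = 3.91793 yrs; C = 20.47630.
Duration effect: -3.91793 × (+0.008) = -0.031343
Convexity effect: 0.5 × 20.47630 × (0.008)² = +0.0006552
ΔP/P ≈ -0.031343 + 0.0006552 = -0.030688 = -3.0688%.

-3.069%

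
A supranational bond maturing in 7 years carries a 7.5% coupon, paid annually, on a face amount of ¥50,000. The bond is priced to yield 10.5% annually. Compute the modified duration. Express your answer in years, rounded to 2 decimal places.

5.05 years

Periodic yield y = 0.105. First find Macaulay duration:
  t   CF        PV=CF/(1+0.105)^t    t·PV
  1     3,750.00     3,393.6652     3,393.6652
  2     3,750.00     3,071.1902     6,142.3804
  3     3,750.00     2,779.3576     8,338.0729
  4     3,750.00     2,515.2558    10,061.0231
  5     3,750.00     2,276.2496    11,381.2479
  6     3,750.00     2,059.9544    12,359.7262
  7    53,750.00    26,720.3734   187,042.6136
  Σ                 42,816.0461   238,718.7293
P = 42,816.0461; Macaulay duration = 238,718.7293 / 42,816.0461 = 5.57545 years.
Modified duration = D_Mac / (1 + y) = 5.57545 / 1.105 = 5.04566 years.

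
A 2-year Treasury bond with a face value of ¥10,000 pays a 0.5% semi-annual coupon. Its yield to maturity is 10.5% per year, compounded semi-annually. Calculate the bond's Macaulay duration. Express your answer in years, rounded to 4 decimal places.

1.9916 years

Periodic yield y = 0.0525. Discount each cash flow and weight by its period:
  t   CF        PV=CF/(1+0.0525)^t    t·PV
  1        25.00        23.7530        23.7530
  2        25.00        22.5681        45.1363
  3        25.00        21.4424        64.3272
  4    10,025.00     8,169.5091    32,678.0366
  Σ                  8,237.2727    32,811.2531
Price P = Σ PV = 8,237.2727.
Macaulay duration = Σ(t·PV) / P = 32,811.2531 / 8,237.2727 = 3.98327 half-year periods.
In years: 3.98327 / 2 = 1.99163 years.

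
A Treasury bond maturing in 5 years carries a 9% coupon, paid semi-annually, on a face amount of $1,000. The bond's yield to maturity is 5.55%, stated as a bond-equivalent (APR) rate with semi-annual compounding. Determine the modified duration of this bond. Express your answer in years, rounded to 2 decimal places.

Periodic yield y = 0.02775. First find Macaulay duration:
  t   CF        PV=CF/(1+0.02775)^t    t·PV
  1        45.00        43.7850        43.7850
  2        45.00        42.6027        85.2055
  3        45.00        41.4524       124.3573
  4        45.00        40.3332       161.3328
  5        45.00        39.2442       196.2208
  6        45.00        38.1845       229.1073
  7        45.00        37.1535       260.0747
  8        45.00        36.1504       289.2029
  9        45.00        35.1743       316.5685
  10    1,045.00       794.7699     7,947.6995
  Σ                  1,148.8502     9,653.5541
P = 1,148.8502; Macaulay duration = 9,653.5541 / 1,148.8502 = 8.40280 half-year periods = 4.20140 years.
Modified duration = D_Mac / (1 + y) = 4.20140 / 1.02775 = 4.08796 years.

4.09 years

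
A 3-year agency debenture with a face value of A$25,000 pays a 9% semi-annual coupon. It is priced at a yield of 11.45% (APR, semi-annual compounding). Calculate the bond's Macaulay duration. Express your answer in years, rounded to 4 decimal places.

2.6837 years

Periodic yield y = 0.05725. Discount each cash flow and weight by its period:
  t   CF        PV=CF/(1+0.05725)^t    t·PV
  1     1,125.00     1,064.0813     1,064.0813
  2     1,125.00     1,006.4614     2,012.9229
  3     1,125.00       951.9616     2,855.8849
  4     1,125.00       900.4130     3,601.6519
  5     1,125.00       851.6557     4,258.2785
  6    26,125.00    18,706.3965   112,238.3792
  Σ                 23,480.9696   126,031.1987
Price P = Σ PV = 23,480.9696.
Macaulay duration = Σ(t·PV) / P = 126,031.1987 / 23,480.9696 = 5.36738 half-year periods.
In years: 5.36738 / 2 = 2.68369 years.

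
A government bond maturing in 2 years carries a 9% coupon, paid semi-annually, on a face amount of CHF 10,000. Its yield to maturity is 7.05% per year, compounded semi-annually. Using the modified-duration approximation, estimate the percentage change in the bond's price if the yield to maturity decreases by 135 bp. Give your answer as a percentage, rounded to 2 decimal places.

Periodic yield y = 0.03525. Modified duration first:
  t   CF        PV=CF/(1+0.03525)^t    t·PV
  1       450.00       434.6776       434.6776
  2       450.00       419.8770       839.7539
  3       450.00       405.5802     1,216.7407
  4    10,450.00     9,097.7780    36,391.1119
  Σ                 10,357.9128    38,882.2841
P = 10,357.9128; D_Mac = 3.75387 half-year periods = 1.87694 yrs; D_mod = 1.87694/(1+0.03525) = 1.81303 yrs.
ΔP/P ≈ -D_mod · Δy = -1.81303 × (-0.0135) = +0.024476 = +2.4476%.

+2.45%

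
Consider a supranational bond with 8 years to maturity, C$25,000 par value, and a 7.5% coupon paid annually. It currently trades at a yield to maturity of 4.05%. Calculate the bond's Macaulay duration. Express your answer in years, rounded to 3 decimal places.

Periodic yield y = 0.0405. Discount each cash flow and weight by its year:
  t   CF        PV=CF/(1+0.0405)^t    t·PV
  1     1,875.00     1,802.0183     1,802.0183
  2     1,875.00     1,731.8772     3,463.7545
  3     1,875.00     1,664.4663     4,993.3990
  4     1,875.00     1,599.6793     6,398.7173
  5     1,875.00     1,537.4141     7,687.0703
  6     1,875.00     1,477.5724     8,865.4343
  7     1,875.00     1,420.0600     9,940.4197
  8    26,875.00    19,561.9343   156,495.4746
  Σ                 30,795.0219   199,646.2880
Price P = Σ PV = 30,795.0219.
Macaulay duration = Σ(t·PV) / P = 199,646.2880 / 30,795.0219 = 6.48307 years.

6.483 years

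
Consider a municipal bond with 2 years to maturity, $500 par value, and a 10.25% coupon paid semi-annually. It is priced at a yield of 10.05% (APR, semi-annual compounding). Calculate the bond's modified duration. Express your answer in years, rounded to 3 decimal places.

1.770 years

Periodic yield y = 0.05025. First find Macaulay duration:
  t   CF        PV=CF/(1+0.05025)^t    t·PV
  1       25.625        24.3990        24.3990
  2       25.625        23.2316        46.4631
  3       25.625        22.1200        66.3601
  4      525.625       432.0214     1,728.0856
  Σ                    501.7719     1,865.3078
P = 501.7719; Macaulay duration = 1,865.3078 / 501.7719 = 3.71744 half-year periods = 1.85872 years.
Modified duration = D_Mac / (1 + y) = 1.85872 / 1.05025 = 1.76979 years.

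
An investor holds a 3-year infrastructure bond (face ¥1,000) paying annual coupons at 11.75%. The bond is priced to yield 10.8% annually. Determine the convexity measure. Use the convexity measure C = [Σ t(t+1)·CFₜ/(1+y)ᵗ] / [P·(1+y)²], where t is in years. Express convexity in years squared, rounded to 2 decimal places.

With y = 0.108:
  t   CF        PV=CF/(1+0.108)^t    t·PV        t(t+1)·PV
  1       117.50       106.0469       106.0469         212.0939
  2       117.50        95.7102       191.4205         574.2614
  3     1,117.50       821.5391     2,464.6174       9,858.4695
  Σ                  1,023.2963     2,762.0848      10,644.8247
P = 1,023.2963.
Convexity = Σ t(t+1)·PV / [P·(1+y)²] = 10,644.8247 / (1,023.2963 × 1.227664) = 8.47340.

8.47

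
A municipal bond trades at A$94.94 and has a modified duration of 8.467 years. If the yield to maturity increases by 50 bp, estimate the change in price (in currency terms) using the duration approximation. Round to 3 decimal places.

-A$4.019

Duration approximation: ΔP/P ≈ -D_mod · Δy = -8.467 × (+0.005) = -0.042335.
ΔP ≈ 94.94 × (-0.042335) = -4.0192849.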